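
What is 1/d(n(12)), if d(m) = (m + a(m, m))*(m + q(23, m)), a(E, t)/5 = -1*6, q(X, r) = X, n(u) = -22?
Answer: -1/52 ≈ -0.019231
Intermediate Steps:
a(E, t) = -30 (a(E, t) = 5*(-1*6) = 5*(-6) = -30)
d(m) = (-30 + m)*(23 + m) (d(m) = (m - 30)*(m + 23) = (-30 + m)*(23 + m))
1/d(n(12)) = 1/(-690 + (-22)² - 7*(-22)) = 1/(-690 + 484 + 154) = 1/(-52) = -1/52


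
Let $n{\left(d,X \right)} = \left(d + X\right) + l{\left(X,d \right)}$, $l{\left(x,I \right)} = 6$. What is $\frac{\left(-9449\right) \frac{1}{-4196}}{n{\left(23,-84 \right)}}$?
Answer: $- \frac{859}{20980} \approx -0.040944$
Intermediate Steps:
$n{\left(d,X \right)} = 6 + X + d$ ($n{\left(d,X \right)} = \left(d + X\right) + 6 = \left(X + d\right) + 6 = 6 + X + d$)
$\frac{\left(-9449\right) \frac{1}{-4196}}{n{\left(23,-84 \right)}} = \frac{\left(-9449\right) \frac{1}{-4196}}{6 - 84 + 23} = \frac{\left(-9449\right) \left(- \frac{1}{4196}\right)}{-55} = \frac{9449}{4196} \left(- \frac{1}{55}\right) = - \frac{859}{20980}$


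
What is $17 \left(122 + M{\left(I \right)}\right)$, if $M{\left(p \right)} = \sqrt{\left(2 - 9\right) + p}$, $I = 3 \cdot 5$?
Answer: $2074 + 34 \sqrt{2} \approx 2122.1$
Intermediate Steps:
$I = 15$
$M{\left(p \right)} = \sqrt{-7 + p}$ ($M{\left(p \right)} = \sqrt{\left(2 - 9\right) + p} = \sqrt{-7 + p}$)
$17 \left(122 + M{\left(I \right)}\right) = 17 \left(122 + \sqrt{-7 + 15}\right) = 17 \left(122 + \sqrt{8}\right) = 17 \left(122 + 2 \sqrt{2}\right) = 2074 + 34 \sqrt{2}$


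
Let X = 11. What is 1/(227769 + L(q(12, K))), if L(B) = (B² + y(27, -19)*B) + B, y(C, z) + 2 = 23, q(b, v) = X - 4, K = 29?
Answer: 1/227972 ≈ 4.3865e-6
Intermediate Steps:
q(b, v) = 7 (q(b, v) = 11 - 4 = 7)
y(C, z) = 21 (y(C, z) = -2 + 23 = 21)
L(B) = B² + 22*B (L(B) = (B² + 21*B) + B = B² + 22*B)
1/(227769 + L(q(12, K))) = 1/(227769 + 7*(22 + 7)) = 1/(227769 + 7*29) = 1/(227769 + 203) = 1/227972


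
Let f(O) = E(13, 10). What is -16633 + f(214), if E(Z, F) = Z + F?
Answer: -16610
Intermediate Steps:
E(Z, F) = F + Z
f(O) = 23 (f(O) = 10 + 13 = 23)
-16633 + f(214) = -16633 + 23 = -16610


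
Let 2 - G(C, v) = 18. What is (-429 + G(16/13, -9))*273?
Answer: -121485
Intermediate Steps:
G(C, v) = -16 (G(C, v) = 2 - 1*18 = 2 - 18 = -16)
(-429 + G(16/13, -9))*273 = (-429 - 16)*273 = -445*273 = -121485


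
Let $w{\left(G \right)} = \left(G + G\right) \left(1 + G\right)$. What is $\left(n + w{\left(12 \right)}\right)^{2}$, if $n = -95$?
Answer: $47089$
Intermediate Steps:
$w{\left(G \right)} = 2 G \left(1 + G\right)$
$\left(n + w{\left(12 \right)}\right)^{2} = \left(-95 + 2 \cdot 12 \left(1 + 12\right)\right)^{2} = \left(-95 + 2 \cdot 12 \cdot 13\right)^{2} = \left(-95 + 312\right)^{2} = 217^{2} = 47089$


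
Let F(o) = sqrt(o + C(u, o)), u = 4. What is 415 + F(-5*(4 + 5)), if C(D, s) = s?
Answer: 415 + 3*I*sqrt(10) ≈ 415.0 + 9.4868*I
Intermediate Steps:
F(o) = sqrt(2)*sqrt(o) (F(o) = sqrt(o + o) = sqrt(2*o) = sqrt(2)*sqrt(o))
415 + F(-5*(4 + 5)) = 415 + sqrt(2)*sqrt(-5*(4 + 5)) = 415 + sqrt(2)*sqrt(-5*9) = 415 + sqrt(2)*sqrt(-45) = 415 + sqrt(2)*(3*I*sqrt(5)) = 415 + 3*I*sqrt(10)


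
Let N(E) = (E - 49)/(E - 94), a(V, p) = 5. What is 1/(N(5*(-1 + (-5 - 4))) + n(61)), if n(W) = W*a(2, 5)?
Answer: 16/4891 ≈ 0.0032713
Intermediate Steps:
n(W) = 5*W (n(W) = W*5 = 5*W)
N(E) = (-49 + E)/(-94 + E)
1/(N(5*(-1 + (-5 - 4))) + n(61)) = 1/((-49 + 5*(-1 + (-5 - 4)))/(-94 + 5*(-1 + (-5 - 4))) + 5*61) = 1/((-49 + 5*(-1 - 9))/(-94 + 5*(-1 - 9)) + 305) = 1/((-49 + 5*(-10))/(-94 + 5*(-10)) + 305) = 1/((-49 - 50)/(-94 - 50) + 305) = 1/(-99/(-144) + 305) = 1/(-1/144*(-99) + 305) = 1/(11/16 + 305) = 1/(4891/16) = 16/4891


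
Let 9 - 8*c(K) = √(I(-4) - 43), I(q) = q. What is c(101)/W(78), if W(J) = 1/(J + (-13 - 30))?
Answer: 315/8 - 35*I*√47/8 ≈ 39.375 - 29.993*I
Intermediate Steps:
W(J) = 1/(-43 + J) (W(J) = 1/(J - 43) = 1/(-43 + J))
c(K) = 9/8 - I*√47/8 (c(K) = 9/8 - √(-4 - 43)/8 = 9/8 - I*√47/8)
c(101)/W(78) = (9/8 - I*√47/8)/(1/(-43 + 78)) = (9/8 - I*√47/8)/(1/35) = (9/8 - I*√47/8)*35 = 315/8 - 35*I*√47/8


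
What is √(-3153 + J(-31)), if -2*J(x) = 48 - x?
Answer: I*√12770/2 ≈ 56.502*I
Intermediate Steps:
J(x) = -24 + x/2 (J(x) = -(48 - x)/2 = -24 + x/2)
√(-3153 + J(-31)) = √(-3153 + (-24 + (½)*(-31))) = √(-3153 + (-24 - 31/2)) = √(-3153 - 79/2) = √(-6385/2) = I*√12770/2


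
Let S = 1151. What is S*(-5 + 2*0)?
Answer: -5755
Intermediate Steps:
S*(-5 + 2*0) = 1151*(-5 + 2*0) = 1151*(-5 + 0) = 1151*(-5) = -5755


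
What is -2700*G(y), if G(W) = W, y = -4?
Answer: 10800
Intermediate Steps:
-2700*G(y) = -2700*(-4) = 10800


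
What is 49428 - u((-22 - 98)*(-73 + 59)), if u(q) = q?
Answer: 47748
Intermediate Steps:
49428 - u((-22 - 98)*(-73 + 59)) = 49428 - (-22 - 98)*(-73 + 59) = 49428 - (-120)*(-14) = 49428 - 1*1680 = 49428 - 1680 = 47748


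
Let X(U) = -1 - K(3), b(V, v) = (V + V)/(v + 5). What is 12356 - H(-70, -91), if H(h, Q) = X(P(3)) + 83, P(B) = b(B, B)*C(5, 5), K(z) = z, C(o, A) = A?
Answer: 12277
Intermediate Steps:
b(V, v) = 2*V/(5 + v) (b(V, v) = (2*V)/(5 + v) = 2*V/(5 + v))
P(B) = 10*B/(5 + B) (P(B) = (2*B/(5 + B))*5 = 10*B/(5 + B))
X(U) = -4 (X(U) = -1 - 1*3 = -1 - 3 = -4)
H(h, Q) = 79 (H(h, Q) = -4 + 83 = 79)
12356 - H(-70, -91) = 12356 - 1*79 = 12356 - 79 = 12277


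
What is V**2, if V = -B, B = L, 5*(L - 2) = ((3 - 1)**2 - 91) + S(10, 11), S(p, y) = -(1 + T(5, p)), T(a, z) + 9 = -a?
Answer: 4096/25 ≈ 163.84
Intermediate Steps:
T(a, z) = -9 - a
S(p, y) = 13 (S(p, y) = -(1 + (-9 - 1*5)) = -(1 + (-9 - 5)) = -(1 - 14) = -1*(-13) = 13)
L = -64/5 (L = 2 + (((3 - 1)**2 - 91) + 13)/5 = 2 + ((2**2 - 91) + 13)/5 = 2 + ((4 - 91) + 13)/5 = 2 + (-87 + 13)/5 = 2 + (1/5)*(-74) = 2 - 74/5 = -64/5 ≈ -12.800)
B = -64/5 ≈ -12.800
V = 64/5 (V = -1*(-64/5) = 64/5 ≈ 12.800)
V**2 = (64/5)**2 = 4096/25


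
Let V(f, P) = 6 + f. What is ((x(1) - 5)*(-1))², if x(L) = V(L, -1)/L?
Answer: 4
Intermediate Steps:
x(L) = (6 + L)/L
((x(1) - 5)*(-1))² = (((6 + 1)/1 - 5)*(-1))² = ((1*7 - 5)*(-1))² = ((7 - 5)*(-1))² = (2*(-1))² = (-2)² = 4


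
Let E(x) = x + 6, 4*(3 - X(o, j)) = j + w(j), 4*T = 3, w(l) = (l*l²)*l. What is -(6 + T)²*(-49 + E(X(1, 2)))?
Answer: 64881/32 ≈ 2027.5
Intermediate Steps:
w(l) = l⁴ (w(l) = l³*l = l⁴)
T = ¾ (T = (¼)*3 = ¾ ≈ 0.75000)
X(o, j) = 3 - j/4 - j⁴/4 (X(o, j) = 3 - (j + j⁴)/4 = 3 + (-j/4 - j⁴/4) = 3 - j/4 - j⁴/4)
E(x) = 6 + x
-(6 + T)²*(-49 + E(X(1, 2))) = -(6 + ¾)²*(-49 + (6 + (3 - ¼*2 - ¼*2⁴))) = -(27/4)²*(-49 + (6 + (3 - ½ - ¼*16))) = -729*(-49 + (6 + (3 - ½ - 4)))/16 = -729*(-49 + (6 - 3/2))/16 = -729*(-49 + 9/2)/16 = -729*(-89)/(16*2) = -1*(-64881/32) = 64881/32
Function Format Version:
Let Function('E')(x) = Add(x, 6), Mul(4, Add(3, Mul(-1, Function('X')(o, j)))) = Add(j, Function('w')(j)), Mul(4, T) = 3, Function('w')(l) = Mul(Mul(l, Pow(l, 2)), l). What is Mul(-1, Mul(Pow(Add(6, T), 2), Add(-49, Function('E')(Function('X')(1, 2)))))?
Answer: Rational(64881, 32) ≈ 2027.5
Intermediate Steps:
Function('w')(l) = Pow(l, 4) (Function('w')(l) = Mul(Pow(l, 3), l) = Pow(l, 4))
T = Rational(3, 4) (T = Mul(Rational(1, 4), 3) = Rational(3, 4) ≈ 0.75000)
Function('X')(o, j) = Add(3, Mul(Rational(-1, 4), j), Mul(Rational(-1, 4), Pow(j, 4))) (Function('X')(o, j) = Add(3, Mul(Rational(-1, 4), Add(j, Pow(j, 4)))) = Add(3, Add(Mul(Rational(-1, 4), j), Mul(Rational(-1, 4), Pow(j, 4)))) = Add(3, Mul(Rational(-1, 4), j), Mul(Rational(-1, 4), Pow(j, 4))))
Function('E')(x) = Add(6, x)
Mul(-1, Mul(Pow(Add(6, T), 2), Add(-49, Function('E')(Function('X')(1, 2))))) = Mul(-1, Mul(Pow(Add(6, Rational(3, 4)), 2), Add(-49, Add(6, Add(3, Mul(Rational(-1, 4), 2), Mul(Rational(-1, 4), Pow(2, 4))))))) = Mul(-1, Mul(Pow(Rational(27, 4), 2), Add(-49, Add(6, Add(3, Rational(-1, 2), Mul(Rational(-1, 4), 16)))))) = Mul(-1, Mul(Rational(729, 16), Add(-49, Add(6, Add(3, Rational(-1, 2), -4))))) = Mul(-1, Mul(Rational(729, 16), Add(-49, Add(6, Rational(-3, 2))))) = Mul(-1, Mul(Rational(729, 16), Add(-49, Rational(9, 2)))) = Mul(-1, Mul(Rational(729, 16), Rational(-89, 2))) = Mul(-1, Rational(-64881, 32)) = Rational(64881, 32)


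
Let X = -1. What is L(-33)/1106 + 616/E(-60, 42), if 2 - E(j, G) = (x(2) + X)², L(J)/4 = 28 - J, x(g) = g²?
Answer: -48542/553 ≈ -87.779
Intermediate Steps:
L(J) = 112 - 4*J (L(J) = 4*(28 - J) = 112 - 4*J)
E(j, G) = -7 (E(j, G) = 2 - (2² - 1)² = 2 - (4 - 1)² = 2 - 1*3² = 2 - 1*9 = 2 - 9 = -7)
L(-33)/1106 + 616/E(-60, 42) = (112 - 4*(-33))/1106 + 616/(-7) = (112 + 132)*(1/1106) + 616*(-⅐) = 244*(1/1106) - 88 = 122/553 - 88 = -48542/553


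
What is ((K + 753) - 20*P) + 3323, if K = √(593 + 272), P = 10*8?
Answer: 2476 + √865 ≈ 2505.4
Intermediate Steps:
P = 80
K = √865 ≈ 29.411
((K + 753) - 20*P) + 3323 = ((√865 + 753) - 20*80) + 3323 = ((753 + √865) - 1600) + 3323 = (-847 + √865) + 3323 = 2476 + √865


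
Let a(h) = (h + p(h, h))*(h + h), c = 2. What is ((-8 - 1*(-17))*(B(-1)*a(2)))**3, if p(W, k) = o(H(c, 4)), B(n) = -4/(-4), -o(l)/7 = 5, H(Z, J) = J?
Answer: -1676676672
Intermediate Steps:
o(l) = -35 (o(l) = -7*5 = -35)
B(n) = 1 (B(n) = -4*(-1/4) = 1)
p(W, k) = -35
a(h) = 2*h*(-35 + h) (a(h) = (h - 35)*(h + h) = (-35 + h)*(2*h) = 2*h*(-35 + h))
((-8 - 1*(-17))*(B(-1)*a(2)))**3 = ((-8 - 1*(-17))*(1*(2*2*(-35 + 2))))**3 = ((-8 + 17)*(1*(2*2*(-33))))**3 = (9*(1*(-132)))**3 = (9*(-132))**3 = (-1188)**3 = -1676676672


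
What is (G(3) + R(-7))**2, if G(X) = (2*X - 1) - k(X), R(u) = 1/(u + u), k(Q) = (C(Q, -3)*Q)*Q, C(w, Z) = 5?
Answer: 314721/196 ≈ 1605.7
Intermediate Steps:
k(Q) = 5*Q**2 (k(Q) = (5*Q)*Q = 5*Q**2)
R(u) = 1/(2*u)
G(X) = -1 - 5*X**2 + 2*X (G(X) = (2*X - 1) - 5*X**2 = (-1 + 2*X) - 5*X**2 = -1 - 5*X**2 + 2*X)
(G(3) + R(-7))**2 = ((-1 - 5*3**2 + 2*3) + (1/2)/(-7))**2 = ((-1 - 5*9 + 6) + (1/2)*(-1/7))**2 = ((-1 - 45 + 6) - 1/14)**2 = (-40 - 1/14)**2 = (-561/14)**2 = 314721/196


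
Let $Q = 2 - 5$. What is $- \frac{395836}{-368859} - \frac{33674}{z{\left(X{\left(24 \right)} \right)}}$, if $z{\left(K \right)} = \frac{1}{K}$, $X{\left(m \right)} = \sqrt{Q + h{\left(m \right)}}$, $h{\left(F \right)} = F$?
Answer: $\frac{395836}{368859} - 33674 \sqrt{21} \approx -1.5431 \cdot 10^{5}$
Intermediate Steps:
$Q = -3$ ($Q = 2 - 5 = -3$)
$X{\left(m \right)} = \sqrt{-3 + m}$
$- \frac{395836}{-368859} - \frac{33674}{z{\left(X{\left(24 \right)} \right)}} = - \frac{395836}{-368859} - \frac{33674}{\frac{1}{\sqrt{-3 + 24}}} = \left(-395836\right) \left(- \frac{1}{368859}\right) - \frac{33674}{\frac{1}{\sqrt{21}}} = \frac{395836}{368859} - \frac{33674}{\frac{1}{21} \sqrt{21}} = \frac{395836}{368859} - 33674 \sqrt{21}$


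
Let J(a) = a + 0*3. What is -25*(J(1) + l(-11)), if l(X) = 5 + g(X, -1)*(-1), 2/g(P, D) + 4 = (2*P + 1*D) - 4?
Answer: -4700/31 ≈ -151.61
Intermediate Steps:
g(P, D) = 2/(-8 + D + 2*P) (g(P, D) = 2/(-4 + ((2*P + 1*D) - 4)) = 2/(-4 + ((2*P + D) - 4)) = 2/(-4 + ((D + 2*P) - 4)) = 2/(-4 + (-4 + D + 2*P)) = 2/(-8 + D + 2*P))
J(a) = a (J(a) = a + 0 = a)
l(X) = 5 - 2/(-9 + 2*X) (l(X) = 5 + (2/(-8 - 1 + 2*X))*(-1) = 5 + (2/(-9 + 2*X))*(-1) = 5 - 2/(-9 + 2*X))
-25*(J(1) + l(-11)) = -25*(1 + (-47 + 10*(-11))/(-9 + 2*(-11))) = -25*(1 + (-47 - 110)/(-9 - 22)) = -25*(1 - 157/(-31)) = -25*(1 - 1/31*(-157)) = -25*(1 + 157/31) = -25*188/31 = -4700/31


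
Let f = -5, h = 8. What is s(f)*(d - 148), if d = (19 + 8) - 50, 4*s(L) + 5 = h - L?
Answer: -342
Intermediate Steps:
s(L) = 3/4 - L/4 (s(L) = -5/4 + (8 - L)/4 = -5/4 + (2 - L/4) = 3/4 - L/4)
d = -23 (d = 27 - 50 = -23)
s(f)*(d - 148) = (3/4 - 1/4*(-5))*(-23 - 148) = (3/4 + 5/4)*(-171) = 2*(-171) = -342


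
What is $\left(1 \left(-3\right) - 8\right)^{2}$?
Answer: $121$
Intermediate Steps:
$\left(1 \left(-3\right) - 8\right)^{2} = \left(-3 - 8\right)^{2} = \left(-11\right)^{2} = 121$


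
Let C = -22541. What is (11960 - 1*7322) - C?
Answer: 27179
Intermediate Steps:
(11960 - 1*7322) - C = (11960 - 1*7322) - 1*(-22541) = (11960 - 7322) + 22541 = 4638 + 22541 = 27179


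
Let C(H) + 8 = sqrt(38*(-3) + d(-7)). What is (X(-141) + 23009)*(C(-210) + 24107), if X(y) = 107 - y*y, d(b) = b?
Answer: 77960265 + 35585*I ≈ 7.796e+7 + 35585.0*I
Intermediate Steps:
C(H) = -8 + 11*I (C(H) = -8 + sqrt(38*(-3) - 7) = -8 + sqrt(-114 - 7) = -8 + sqrt(-121) = -8 + 11*I)
X(y) = 107 - y**2
(X(-141) + 23009)*(C(-210) + 24107) = ((107 - 1*(-141)**2) + 23009)*((-8 + 11*I) + 24107) = ((107 - 1*19881) + 23009)*(24099 + 11*I) = ((107 - 19881) + 23009)*(24099 + 11*I) = (-19774 + 23009)*(24099 + 11*I) = 3235*(24099 + 11*I) = 77960265 + 35585*I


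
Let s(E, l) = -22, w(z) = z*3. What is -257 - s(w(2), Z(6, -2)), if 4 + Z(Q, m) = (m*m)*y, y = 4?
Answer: -235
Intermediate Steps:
Z(Q, m) = -4 + 4*m² (Z(Q, m) = -4 + (m*m)*4 = -4 + m²*4 = -4 + 4*m²)
w(z) = 3*z
-257 - s(w(2), Z(6, -2)) = -257 - 1*(-22) = -257 + 22 = -235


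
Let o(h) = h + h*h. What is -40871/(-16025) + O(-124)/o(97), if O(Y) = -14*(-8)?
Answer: 27879609/10880975 ≈ 2.5622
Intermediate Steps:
o(h) = h + h²
O(Y) = 112
-40871/(-16025) + O(-124)/o(97) = -40871/(-16025) + 112/((97*(1 + 97))) = -40871*(-1/16025) + 112/((97*98)) = 40871/16025 + 112/9506 = 40871/16025 + 112*(1/9506) = 40871/16025 + 8/679 = 27879609/10880975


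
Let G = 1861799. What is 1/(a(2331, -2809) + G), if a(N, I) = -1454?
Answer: 1/1860345 ≈ 5.3754e-7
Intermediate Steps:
1/(a(2331, -2809) + G) = 1/(-1454 + 1861799) = 1/1860345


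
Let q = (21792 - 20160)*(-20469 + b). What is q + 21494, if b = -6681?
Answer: -44287306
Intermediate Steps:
q = -44308800 (q = (21792 - 20160)*(-20469 - 6681) = 1632*(-27150) = -44308800)
q + 21494 = -44308800 + 21494 = -44287306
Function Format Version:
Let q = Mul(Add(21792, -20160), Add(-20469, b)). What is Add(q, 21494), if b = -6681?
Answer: -44287306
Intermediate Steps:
q = -44308800 (q = Mul(Add(21792, -20160), Add(-20469, -6681)) = Mul(1632, -27150) = -44308800)
Add(q, 21494) = Add(-44308800, 21494) = -44287306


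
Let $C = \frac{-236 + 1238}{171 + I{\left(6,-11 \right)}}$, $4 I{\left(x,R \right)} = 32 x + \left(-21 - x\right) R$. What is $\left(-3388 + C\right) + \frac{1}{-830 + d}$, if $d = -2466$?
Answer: $- \frac{4361834503}{1288736} \approx -3384.6$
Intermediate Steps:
$I{\left(x,R \right)} = 8 x + \frac{R \left(-21 - x\right)}{4}$ ($I{\left(x,R \right)} = \frac{32 x + \left(-21 - x\right) R}{4} = \frac{32 x + R \left(-21 - x\right)}{4} = 8 x + \frac{R \left(-21 - x\right)}{4}$)
$C = \frac{1336}{391}$ ($C = \frac{-236 + 1238}{171 - \left(- \frac{423}{4} - \frac{33}{2}\right)} = \frac{1002}{171 + \left(48 + \frac{231}{4} + \frac{33}{2}\right)} = \frac{1002}{171 + \frac{489}{4}} = \frac{1002}{\frac{1173}{4}} = 1002 \cdot \frac{4}{1173} = \frac{1336}{391} \approx 3.4169$)
$\left(-3388 + C\right) + \frac{1}{-830 + d} = \left(-3388 + \frac{1336}{391}\right) + \frac{1}{-830 - 2466} = - \frac{1323372}{391} + \frac{1}{-3296} = - \frac{1323372}{391} - \frac{1}{3296} = - \frac{4361834503}{1288736}$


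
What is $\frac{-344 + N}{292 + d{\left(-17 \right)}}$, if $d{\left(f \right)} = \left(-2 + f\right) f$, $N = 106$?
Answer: $- \frac{238}{615} \approx -0.38699$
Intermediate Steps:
$d{\left(f \right)} = f \left(-2 + f\right)$
$\frac{-344 + N}{292 + d{\left(-17 \right)}} = \frac{-344 + 106}{292 - 17 \left(-2 - 17\right)} = - \frac{238}{292 - -323} = - \frac{238}{292 + 323} = - \frac{238}{615}$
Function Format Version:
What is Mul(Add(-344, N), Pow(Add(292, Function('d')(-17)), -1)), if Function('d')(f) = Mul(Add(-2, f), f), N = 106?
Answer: Rational(-238, 615) ≈ -0.38699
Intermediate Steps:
Function('d')(f) = Mul(f, Add(-2, f))
Mul(Add(-344, N), Pow(Add(292, Function('d')(-17)), -1)) = Mul(Add(-344, 106), Pow(Add(292, Mul(-17, Add(-2, -17))), -1)) = Mul(-238, Pow(Add(292, Mul(-17, -19)), -1)) = Mul(-238, Pow(Add(292, 323), -1)) = Mul(-238, Pow(615, -1)) = Mul(-238, Rational(1, 615)) = Rational(-238, 615)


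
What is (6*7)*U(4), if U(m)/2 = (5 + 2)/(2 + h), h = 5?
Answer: 84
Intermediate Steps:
U(m) = 2 (U(m) = 2*((5 + 2)/(2 + 5)) = 2*(7/7) = 2*(7*(⅐)) = 2*1 = 2)
(6*7)*U(4) = (6*7)*2 = 42*2 = 84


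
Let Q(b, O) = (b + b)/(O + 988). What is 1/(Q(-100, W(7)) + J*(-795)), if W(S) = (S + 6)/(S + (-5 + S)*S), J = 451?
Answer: -20761/7443756945 ≈ -2.7890e-6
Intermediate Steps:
W(S) = (6 + S)/(S + S*(-5 + S))
Q(b, O) = 2*b/(988 + O) (Q(b, O) = (2*b)/(988 + O) = 2*b/(988 + O))
1/(Q(-100, W(7)) + J*(-795)) = 1/(2*(-100)/(988 + (6 + 7)/(7*(-4 + 7))) + 451*(-795)) = 1/(2*(-100)/(988 + (⅐)*13/3) - 358545) = 1/(2*(-100)/(988 + (⅐)*(⅓)*13) - 358545) = 1/(2*(-100)/(988 + 13/21) - 358545) = 1/(2*(-100)/(20761/21) - 358545) = 1/(2*(-100)*(21/20761) - 358545) = 1/(-4200/20761 - 358545) = 1/(-7443756945/20761) = -20761/7443756945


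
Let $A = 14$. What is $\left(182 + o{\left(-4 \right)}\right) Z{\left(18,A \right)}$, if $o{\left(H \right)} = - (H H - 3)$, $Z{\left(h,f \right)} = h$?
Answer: $3042$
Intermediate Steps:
$o{\left(H \right)} = 3 - H^{2}$ ($o{\left(H \right)} = - (H^{2} - 3) = - (-3 + H^{2}) = 3 - H^{2}$)
$\left(182 + o{\left(-4 \right)}\right) Z{\left(18,A \right)} = \left(182 + \left(3 - \left(-4\right)^{2}\right)\right) 18 = \left(182 + \left(3 - 16\right)\right) 18 = \left(182 - 13\right) 18 = 169 \cdot 18 = 3042$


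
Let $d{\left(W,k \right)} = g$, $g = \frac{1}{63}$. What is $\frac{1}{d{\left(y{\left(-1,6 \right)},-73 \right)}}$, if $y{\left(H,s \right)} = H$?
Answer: $63$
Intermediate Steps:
$g = \frac{1}{63} \approx 0.015873$
$d{\left(W,k \right)} = \frac{1}{63}$
$\frac{1}{d{\left(y{\left(-1,6 \right)},-73 \right)}} = \frac{1}{\frac{1}{63}} = 63$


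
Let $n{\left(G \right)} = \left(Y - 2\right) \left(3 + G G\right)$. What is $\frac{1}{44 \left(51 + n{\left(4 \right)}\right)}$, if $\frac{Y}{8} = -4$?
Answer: $- \frac{1}{26180} \approx -3.8197 \cdot 10^{-5}$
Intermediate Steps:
$Y = -32$ ($Y = 8 \left(-4\right) = -32$)
$n{\left(G \right)} = -102 - 34 G^{2}$ ($n{\left(G \right)} = \left(-32 - 2\right) \left(3 + G G\right) = - 34 \left(3 + G^{2}\right) = -102 - 34 G^{2}$)
$\frac{1}{44 \left(51 + n{\left(4 \right)}\right)} = \frac{1}{44 \left(51 - \left(102 + 34 \cdot 4^{2}\right)\right)} = \frac{1}{44 \left(51 - 646\right)} = \frac{1}{44 \left(-595\right)} = \frac{1}{-26180} = - \frac{1}{26180}$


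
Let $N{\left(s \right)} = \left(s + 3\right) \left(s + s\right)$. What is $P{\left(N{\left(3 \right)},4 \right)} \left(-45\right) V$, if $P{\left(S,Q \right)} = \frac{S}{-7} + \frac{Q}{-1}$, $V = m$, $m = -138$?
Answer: $- \frac{397440}{7} \approx -56777.0$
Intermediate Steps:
$N{\left(s \right)} = 2 s \left(3 + s\right)$ ($N{\left(s \right)} = \left(3 + s\right) 2 s = 2 s \left(3 + s\right)$)
$V = -138$
$P{\left(S,Q \right)} = - Q - \frac{S}{7}$ ($P{\left(S,Q \right)} = S \left(- \frac{1}{7}\right) + Q \left(-1\right) = - \frac{S}{7} - Q = - Q - \frac{S}{7}$)
$P{\left(N{\left(3 \right)},4 \right)} \left(-45\right) V = \left(\left(-1\right) 4 - \frac{2 \cdot 3 \left(3 + 3\right)}{7}\right) \left(-45\right) \left(-138\right) = \left(-4 - \frac{2 \cdot 3 \cdot 6}{7}\right) \left(-45\right) \left(-138\right) = \left(-4 - \frac{36}{7}\right) \left(-45\right) \left(-138\right) = \left(- \frac{64}{7}\right) \left(-45\right) \left(-138\right) = \frac{2880}{7} \left(-138\right) = - \frac{397440}{7}$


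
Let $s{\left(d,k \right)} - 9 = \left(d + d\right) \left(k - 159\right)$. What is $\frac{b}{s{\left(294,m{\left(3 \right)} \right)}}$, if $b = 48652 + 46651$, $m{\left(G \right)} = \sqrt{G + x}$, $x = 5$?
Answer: $- \frac{989912261}{970700593} - \frac{37358776 \sqrt{2}}{2912101779} \approx -1.0379$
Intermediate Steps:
$m{\left(G \right)} = \sqrt{5 + G}$ ($m{\left(G \right)} = \sqrt{G + 5} = \sqrt{5 + G}$)
$b = 95303$
$s{\left(d,k \right)} = 9 + 2 d \left(-159 + k\right)$ ($s{\left(d,k \right)} = 9 + \left(d + d\right) \left(k - 159\right) = 9 + 2 d \left(-159 + k\right)$)
$\frac{b}{s{\left(294,m{\left(3 \right)} \right)}} = \frac{95303}{9 - 93492 + 2 \cdot 294 \sqrt{5 + 3}} = \frac{95303}{9 - 93492 + 2 \cdot 294 \sqrt{8}} = \frac{95303}{9 - 93492 + 2 \cdot 294 \cdot 2 \sqrt{2}} = \frac{95303}{9 - 93492 + 1176 \sqrt{2}} = \frac{95303}{-93483 + 1176 \sqrt{2}}$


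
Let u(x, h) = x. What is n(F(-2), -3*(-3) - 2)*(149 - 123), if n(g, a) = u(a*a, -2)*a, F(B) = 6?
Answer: 8918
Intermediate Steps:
n(g, a) = a**3 (n(g, a) = (a*a)*a = a**2*a = a**3)
n(F(-2), -3*(-3) - 2)*(149 - 123) = (-3*(-3) - 2)**3*(149 - 123) = (9 - 2)**3*26 = 7**3*26 = 343*26 = 8918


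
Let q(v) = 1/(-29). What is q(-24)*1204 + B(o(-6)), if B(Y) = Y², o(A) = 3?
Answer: -943/29 ≈ -32.517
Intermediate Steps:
q(v) = -1/29
q(-24)*1204 + B(o(-6)) = -1/29*1204 + 3² = -1204/29 + 9 = -943/29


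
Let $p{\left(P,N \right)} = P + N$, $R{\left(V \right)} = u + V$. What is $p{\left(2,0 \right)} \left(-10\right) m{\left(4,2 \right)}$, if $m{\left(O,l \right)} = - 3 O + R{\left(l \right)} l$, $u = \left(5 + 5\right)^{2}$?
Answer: $-3840$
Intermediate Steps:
$u = 100$ ($u = 10^{2} = 100$)
$R{\left(V \right)} = 100 + V$
$m{\left(O,l \right)} = - 3 O + l \left(100 + l\right)$ ($m{\left(O,l \right)} = - 3 O + \left(100 + l\right) l = - 3 O + l \left(100 + l\right)$)
$p{\left(P,N \right)} = N + P$
$p{\left(2,0 \right)} \left(-10\right) m{\left(4,2 \right)} = \left(0 + 2\right) \left(-10\right) \left(\left(-3\right) 4 + 2 \left(100 + 2\right)\right) = 2 \left(-10\right) \left(-12 + 2 \cdot 102\right) = - 20 \left(-12 + 204\right) = \left(-20\right) 192 = -3840$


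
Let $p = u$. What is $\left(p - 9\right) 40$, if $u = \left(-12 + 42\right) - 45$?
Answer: $-960$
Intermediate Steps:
$u = -15$ ($u = 30 - 45 = -15$)
$p = -15$
$\left(p - 9\right) 40 = \left(-15 - 9\right) 40 = \left(-24\right) 40 = -960$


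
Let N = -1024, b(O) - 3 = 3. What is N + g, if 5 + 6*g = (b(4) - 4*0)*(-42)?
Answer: -6401/6 ≈ -1066.8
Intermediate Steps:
b(O) = 6 (b(O) = 3 + 3 = 6)
g = -257/6 (g = -⅚ + ((6 - 4*0)*(-42))/6 = -⅚ + ((6 + 0)*(-42))/6 = -⅚ + (6*(-42))/6 = -⅚ + (⅙)*(-252) = -⅚ - 42 = -257/6 ≈ -42.833)
N + g = -1024 - 257/6 = -6401/6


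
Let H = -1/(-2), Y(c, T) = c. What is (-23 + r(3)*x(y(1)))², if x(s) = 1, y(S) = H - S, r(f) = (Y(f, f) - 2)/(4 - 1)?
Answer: 4624/9 ≈ 513.78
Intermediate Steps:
H = ½ (H = -1*(-½) = ½ ≈ 0.50000)
r(f) = -⅔ + f/3 (r(f) = (f - 2)/(4 - 1) = (-2 + f)/3 = (-2 + f)*(⅓) = -⅔ + f/3)
y(S) = ½ - S
(-23 + r(3)*x(y(1)))² = (-23 + (-⅔ + (⅓)*3)*1)² = (-23 + (-⅔ + 1)*1)² = (-23 + (⅓)*1)² = (-23 + ⅓)² = (-68/3)² = 4624/9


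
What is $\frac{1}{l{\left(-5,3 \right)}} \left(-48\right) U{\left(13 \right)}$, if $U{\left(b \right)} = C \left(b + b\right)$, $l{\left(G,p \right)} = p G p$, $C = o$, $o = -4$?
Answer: $- \frac{1664}{15} \approx -110.93$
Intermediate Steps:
$C = -4$
$l{\left(G,p \right)} = G p^{2}$
$U{\left(b \right)} = - 8 b$ ($U{\left(b \right)} = - 4 \left(b + b\right) = - 4 \cdot 2 b = - 8 b$)
$\frac{1}{l{\left(-5,3 \right)}} \left(-48\right) U{\left(13 \right)} = \frac{1}{\left(-5\right) 3^{2}} \left(-48\right) \left(\left(-8\right) 13\right) = \frac{1}{\left(-5\right) 9} \left(-48\right) \left(-104\right) = \frac{1}{-45} \left(-48\right) \left(-104\right) = \left(- \frac{1}{45}\right) \left(-48\right) \left(-104\right) = \frac{16}{15} \left(-104\right) = - \frac{1664}{15}$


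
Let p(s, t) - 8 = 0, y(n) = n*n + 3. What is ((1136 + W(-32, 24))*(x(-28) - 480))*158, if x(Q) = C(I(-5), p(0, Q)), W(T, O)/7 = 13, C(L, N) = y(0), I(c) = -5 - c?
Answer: -92474082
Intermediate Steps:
y(n) = 3 + n**2 (y(n) = n**2 + 3 = 3 + n**2)
p(s, t) = 8 (p(s, t) = 8 + 0 = 8)
C(L, N) = 3 (C(L, N) = 3 + 0**2 = 3 + 0 = 3)
W(T, O) = 91 (W(T, O) = 7*13 = 91)
x(Q) = 3
((1136 + W(-32, 24))*(x(-28) - 480))*158 = ((1136 + 91)*(3 - 480))*158 = (1227*(-477))*158 = -585279*158 = -92474082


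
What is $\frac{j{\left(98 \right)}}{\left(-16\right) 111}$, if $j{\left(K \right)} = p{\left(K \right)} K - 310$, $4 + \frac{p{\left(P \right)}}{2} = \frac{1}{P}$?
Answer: $\frac{91}{148} \approx 0.61486$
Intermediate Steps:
$p{\left(P \right)} = -8 + \frac{2}{P}$
$j{\left(K \right)} = -310 + K \left(-8 + \frac{2}{K}\right)$ ($j{\left(K \right)} = \left(-8 + \frac{2}{K}\right) K - 310 = K \left(-8 + \frac{2}{K}\right) - 310 = -310 + K \left(-8 + \frac{2}{K}\right)$)
$\frac{j{\left(98 \right)}}{\left(-16\right) 111} = \frac{-308 - 784}{\left(-16\right) 111} = \frac{-308 - 784}{-1776} = \left(-1092\right) \left(- \frac{1}{1776}\right) = \frac{91}{148}$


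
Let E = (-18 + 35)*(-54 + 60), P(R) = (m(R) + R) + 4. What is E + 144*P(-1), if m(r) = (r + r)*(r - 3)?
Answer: 1686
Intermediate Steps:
m(r) = 2*r*(-3 + r) (m(r) = (2*r)*(-3 + r) = 2*r*(-3 + r))
P(R) = 4 + R + 2*R*(-3 + R) (P(R) = (2*R*(-3 + R) + R) + 4 = (R + 2*R*(-3 + R)) + 4 = 4 + R + 2*R*(-3 + R))
E = 102 (E = 17*6 = 102)
E + 144*P(-1) = 102 + 144*(4 - 1 + 2*(-1)*(-3 - 1)) = 102 + 144*(4 - 1 + 2*(-1)*(-4)) = 102 + 144*(4 - 1 + 8) = 102 + 144*11 = 102 + 1584 = 1686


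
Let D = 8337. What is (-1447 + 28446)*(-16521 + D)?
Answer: -220959816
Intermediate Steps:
(-1447 + 28446)*(-16521 + D) = (-1447 + 28446)*(-16521 + 8337) = 26999*(-8184) = -220959816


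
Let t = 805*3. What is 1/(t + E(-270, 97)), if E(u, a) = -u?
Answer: 1/2685 ≈ 0.00037244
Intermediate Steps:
t = 2415
1/(t + E(-270, 97)) = 1/(2415 - 1*(-270)) = 1/(2415 + 270) = 1/2685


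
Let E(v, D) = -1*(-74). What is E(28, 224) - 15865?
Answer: -15791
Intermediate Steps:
E(v, D) = 74
E(28, 224) - 15865 = 74 - 15865 = -15791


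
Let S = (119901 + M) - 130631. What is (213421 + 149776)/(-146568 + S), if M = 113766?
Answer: -363197/43532 ≈ -8.3432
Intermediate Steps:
S = 103036 (S = (119901 + 113766) - 130631 = 233667 - 130631 = 103036)
(213421 + 149776)/(-146568 + S) = (213421 + 149776)/(-146568 + 103036) = 363197/(-43532) = 363197*(-1/43532) = -363197/43532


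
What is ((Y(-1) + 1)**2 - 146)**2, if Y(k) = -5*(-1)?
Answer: 12100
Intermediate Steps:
Y(k) = 5
((Y(-1) + 1)**2 - 146)**2 = ((5 + 1)**2 - 146)**2 = (6**2 - 146)**2 = (36 - 146)**2 = (-110)**2 = 12100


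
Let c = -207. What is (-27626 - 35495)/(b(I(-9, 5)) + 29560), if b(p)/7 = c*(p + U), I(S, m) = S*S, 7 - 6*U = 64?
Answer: 7426/8711 ≈ 0.85249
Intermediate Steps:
U = -19/2 (U = 7/6 - ⅙*64 = 7/6 - 32/3 = -19/2 ≈ -9.5000)
I(S, m) = S²
b(p) = 27531/2 - 1449*p (b(p) = 7*(-207*(p - 19/2)) = 7*(-207*(-19/2 + p)) = 7*(3933/2 - 207*p) = 27531/2 - 1449*p)
(-27626 - 35495)/(b(I(-9, 5)) + 29560) = (-27626 - 35495)/((27531/2 - 1449*(-9)²) + 29560) = -63121/((27531/2 - 1449*81) + 29560) = -63121/((27531/2 - 117369) + 29560) = -63121/(-207207/2 + 29560) = -63121/(-148087/2) = -63121*(-2/148087) = 7426/8711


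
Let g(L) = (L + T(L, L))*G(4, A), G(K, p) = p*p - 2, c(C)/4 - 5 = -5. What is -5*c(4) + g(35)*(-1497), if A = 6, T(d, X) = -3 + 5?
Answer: -1883226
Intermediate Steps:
T(d, X) = 2
c(C) = 0 (c(C) = 20 + 4*(-5) = 20 - 20 = 0)
G(K, p) = -2 + p² (G(K, p) = p² - 2 = -2 + p²)
g(L) = 68 + 34*L (g(L) = (L + 2)*(-2 + 6²) = (2 + L)*(-2 + 36) = (2 + L)*34 = 68 + 34*L)
-5*c(4) + g(35)*(-1497) = -5*0 + (68 + 34*35)*(-1497) = 0 + (68 + 1190)*(-1497) = 0 + 1258*(-1497) = 0 - 1883226 = -1883226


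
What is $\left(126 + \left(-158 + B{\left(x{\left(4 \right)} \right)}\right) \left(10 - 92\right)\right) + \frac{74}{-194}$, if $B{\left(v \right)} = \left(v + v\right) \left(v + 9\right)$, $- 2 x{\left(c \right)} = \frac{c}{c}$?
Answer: $\frac{1336526}{97} \approx 13779.0$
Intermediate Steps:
$x{\left(c \right)} = - \frac{1}{2}$ ($x{\left(c \right)} = - \frac{c \frac{1}{c}}{2} = \left(- \frac{1}{2}\right) 1 = - \frac{1}{2}$)
$B{\left(v \right)} = 2 v \left(9 + v\right)$
$\left(126 + \left(-158 + B{\left(x{\left(4 \right)} \right)}\right) \left(10 - 92\right)\right) + \frac{74}{-194} = \left(126 + \left(-158 + 2 \left(- \frac{1}{2}\right) \left(9 - \frac{1}{2}\right)\right) \left(10 - 92\right)\right) + \frac{74}{-194} = \left(126 + \left(-158 + 2 \left(- \frac{1}{2}\right) \frac{17}{2}\right) \left(-82\right)\right) + 74 \left(- \frac{1}{194}\right) = \left(126 + \left(-158 - \frac{17}{2}\right) \left(-82\right)\right) - \frac{37}{97} = \left(126 - -13653\right) - \frac{37}{97} = \left(126 + 13653\right) - \frac{37}{97} = 13779 - \frac{37}{97} = \frac{1336526}{97}$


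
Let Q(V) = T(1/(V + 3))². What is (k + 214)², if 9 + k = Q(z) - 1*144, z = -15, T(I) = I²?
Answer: 1599964420609/429981696 ≈ 3721.0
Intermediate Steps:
Q(V) = (3 + V)⁻⁴ (Q(V) = ((1/(V + 3))²)² = ((1/(3 + V))²)² = ((3 + V)⁻²)² = (3 + V)⁻⁴)
k = -3172607/20736 (k = -9 + ((3 - 15)⁻⁴ - 1*144) = -9 + ((-12)⁻⁴ - 144) = -9 + (1/20736 - 144) = -9 - 2985983/20736 = -3172607/20736 ≈ -153.00)
(k + 214)² = (-3172607/20736 + 214)² = (1264897/20736)² = 1599964420609/429981696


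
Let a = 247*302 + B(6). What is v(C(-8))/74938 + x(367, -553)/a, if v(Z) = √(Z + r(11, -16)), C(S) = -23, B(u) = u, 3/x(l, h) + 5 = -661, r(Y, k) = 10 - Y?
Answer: -1/16561200 + I*√6/37469 ≈ -6.0382e-8 + 6.5374e-5*I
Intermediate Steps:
x(l, h) = -1/222 (x(l, h) = 3/(-5 - 661) = 3/(-666) = 3*(-1/666) = -1/222)
v(Z) = √(-1 + Z) (v(Z) = √(Z + (10 - 1*11)) = √(Z + (10 - 11)) = √(Z - 1) = √(-1 + Z))
a = 74600 (a = 247*302 + 6 = 74594 + 6 = 74600)
v(C(-8))/74938 + x(367, -553)/a = √(-1 - 23)/74938 - 1/222/74600 = √(-24)*(1/74938) - 1/222*1/74600 = (2*I*√6)*(1/74938) - 1/16561200 = I*√6/37469 - 1/16561200 = -1/16561200 + I*√6/37469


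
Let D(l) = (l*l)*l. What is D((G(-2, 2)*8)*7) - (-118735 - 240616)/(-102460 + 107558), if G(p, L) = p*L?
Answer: -57298224201/5098 ≈ -1.1239e+7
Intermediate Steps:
G(p, L) = L*p
D(l) = l³ (D(l) = l²*l = l³)
D((G(-2, 2)*8)*7) - (-118735 - 240616)/(-102460 + 107558) = (((2*(-2))*8)*7)³ - (-118735 - 240616)/(-102460 + 107558) = (-4*8*7)³ - (-359351)/5098 = (-32*7)³ - (-359351)/5098 = (-224)³ - 1*(-359351/5098) = -11239424 + 359351/5098 = -57298224201/5098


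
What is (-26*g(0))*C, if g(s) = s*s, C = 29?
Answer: 0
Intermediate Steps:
g(s) = s²
(-26*g(0))*C = -26*0²*29 = -26*0*29 = 0*29 = 0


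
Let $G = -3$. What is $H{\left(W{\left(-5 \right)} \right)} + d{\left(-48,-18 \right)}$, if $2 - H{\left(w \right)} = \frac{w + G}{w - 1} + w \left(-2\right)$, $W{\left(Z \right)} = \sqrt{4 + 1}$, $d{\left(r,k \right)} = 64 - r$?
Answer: $\frac{227}{2} + \frac{5 \sqrt{5}}{2} \approx 119.09$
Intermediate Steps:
$W{\left(Z \right)} = \sqrt{5}$
$H{\left(w \right)} = 2 + 2 w - \frac{-3 + w}{-1 + w}$ ($H{\left(w \right)} = 2 - \left(\frac{w - 3}{w - 1} + w \left(-2\right)\right) = 2 - \left(\frac{-3 + w}{-1 + w} - 2 w\right) = 2 - \left(- 2 w + \frac{-3 + w}{-1 + w}\right) = 2 + \left(2 w - \frac{-3 + w}{-1 + w}\right) = 2 + 2 w - \frac{-3 + w}{-1 + w}$)
$H{\left(W{\left(-5 \right)} \right)} + d{\left(-48,-18 \right)} = \frac{1 - \sqrt{5} + 2 \left(\sqrt{5}\right)^{2}}{-1 + \sqrt{5}} + \left(64 - -48\right) = \frac{1 - \sqrt{5} + 2 \cdot 5}{-1 + \sqrt{5}} + \left(64 + 48\right) = \frac{1 - \sqrt{5} + 10}{-1 + \sqrt{5}} + 112 = \frac{11 - \sqrt{5}}{-1 + \sqrt{5}} + 112 = 112 + \frac{11 - \sqrt{5}}{-1 + \sqrt{5}}$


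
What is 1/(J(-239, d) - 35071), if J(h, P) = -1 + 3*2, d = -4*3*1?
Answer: -1/35066 ≈ -2.8518e-5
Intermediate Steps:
d = -12 (d = -12*1 = -12)
J(h, P) = 5 (J(h, P) = -1 + 6 = 5)
1/(J(-239, d) - 35071) = 1/(5 - 35071) = 1/(-35066) = -1/35066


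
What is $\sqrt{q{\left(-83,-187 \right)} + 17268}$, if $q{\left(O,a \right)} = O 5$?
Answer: $\sqrt{16853} \approx 129.82$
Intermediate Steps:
$q{\left(O,a \right)} = 5 O$
$\sqrt{q{\left(-83,-187 \right)} + 17268} = \sqrt{5 \left(-83\right) + 17268} = \sqrt{-415 + 17268} = \sqrt{16853}$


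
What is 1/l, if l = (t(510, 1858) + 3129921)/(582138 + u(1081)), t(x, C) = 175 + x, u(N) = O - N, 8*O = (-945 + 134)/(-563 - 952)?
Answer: 7042411651/37942944720 ≈ 0.18561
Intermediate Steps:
O = 811/12120 (O = ((-945 + 134)/(-563 - 952))/8 = (-811/(-1515))/8 = (-811*(-1/1515))/8 = (⅛)*(811/1515) = 811/12120 ≈ 0.066914)
u(N) = 811/12120 - N
l = 37942944720/7042411651 (l = ((175 + 510) + 3129921)/(582138 + (811/12120 - 1*1081)) = (685 + 3129921)/(582138 + (811/12120 - 1081)) = 3130606/(582138 - 13100909/12120) = 3130606/(7042411651/12120) = 3130606*(12120/7042411651) = 37942944720/7042411651 ≈ 5.3878)
1/l = 1/(37942944720/7042411651) = 7042411651/37942944720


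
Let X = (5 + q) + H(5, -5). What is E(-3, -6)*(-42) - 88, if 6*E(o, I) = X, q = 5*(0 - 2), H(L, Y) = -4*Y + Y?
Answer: -158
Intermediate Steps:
H(L, Y) = -3*Y
q = -10 (q = 5*(-2) = -10)
X = 10 (X = (5 - 10) - 3*(-5) = -5 + 15 = 10)
E(o, I) = 5/3 (E(o, I) = (1/6)*10 = 5/3)
E(-3, -6)*(-42) - 88 = (5/3)*(-42) - 88 = -70 - 88 = -158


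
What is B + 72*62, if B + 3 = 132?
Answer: 4593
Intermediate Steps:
B = 129 (B = -3 + 132 = 129)
B + 72*62 = 129 + 72*62 = 129 + 4464 = 4593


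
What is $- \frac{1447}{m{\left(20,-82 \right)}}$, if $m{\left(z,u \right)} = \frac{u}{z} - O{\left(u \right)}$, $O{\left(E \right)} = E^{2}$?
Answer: $\frac{14470}{67281} \approx 0.21507$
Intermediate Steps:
$m{\left(z,u \right)} = - u^{2} + \frac{u}{z}$ ($m{\left(z,u \right)} = \frac{u}{z} - u^{2} = - u^{2} + \frac{u}{z}$)
$- \frac{1447}{m{\left(20,-82 \right)}} = - \frac{1447}{- \left(-82\right)^{2} - \frac{82}{20}} = - \frac{1447}{\left(-1\right) 6724 - \frac{41}{10}} = - \frac{1447}{-6724 - \frac{41}{10}} = - \frac{1447}{- \frac{67281}{10}} = \left(-1447\right) \left(- \frac{10}{67281}\right) = \frac{14470}{67281}$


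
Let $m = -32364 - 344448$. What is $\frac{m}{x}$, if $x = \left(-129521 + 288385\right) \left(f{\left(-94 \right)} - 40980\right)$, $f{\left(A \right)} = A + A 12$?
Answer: $\frac{94203}{1676094632} \approx 5.6204 \cdot 10^{-5}$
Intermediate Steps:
$f{\left(A \right)} = 13 A$ ($f{\left(A \right)} = A + 12 A = 13 A$)
$m = -376812$ ($m = -32364 - 344448 = -376812$)
$x = -6704378528$ ($x = \left(-129521 + 288385\right) \left(13 \left(-94\right) - 40980\right) = 158864 \left(-1222 - 40980\right) = 158864 \left(-42202\right) = -6704378528$)
$\frac{m}{x} = - \frac{376812}{-6704378528} = \left(-376812\right) \left(- \frac{1}{6704378528}\right) = \frac{94203}{1676094632}$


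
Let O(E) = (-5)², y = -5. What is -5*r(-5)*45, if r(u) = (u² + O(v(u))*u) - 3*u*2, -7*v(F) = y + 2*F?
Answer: 15750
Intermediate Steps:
v(F) = 5/7 - 2*F/7 (v(F) = -(-5 + 2*F)/7 = 5/7 - 2*F/7)
O(E) = 25
r(u) = u² + 19*u (r(u) = (u² + 25*u) - 3*u*2 = (u² + 25*u) - 6*u = u² + 19*u)
-5*r(-5)*45 = -(-25)*(19 - 5)*45 = -(-25)*14*45 = -5*(-70)*45 = 350*45 = 15750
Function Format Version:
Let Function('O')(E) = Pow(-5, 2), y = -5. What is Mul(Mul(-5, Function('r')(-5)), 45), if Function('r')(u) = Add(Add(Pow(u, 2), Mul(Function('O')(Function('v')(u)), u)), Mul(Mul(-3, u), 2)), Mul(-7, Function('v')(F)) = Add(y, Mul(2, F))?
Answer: 15750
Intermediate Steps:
Function('v')(F) = Add(Rational(5, 7), Mul(Rational(-2, 7), F)) (Function('v')(F) = Mul(Rational(-1, 7), Add(-5, Mul(2, F))) = Add(Rational(5, 7), Mul(Rational(-2, 7), F)))
Function('O')(E) = 25
Function('r')(u) = Add(Pow(u, 2), Mul(19, u)) (Function('r')(u) = Add(Add(Pow(u, 2), Mul(25, u)), Mul(Mul(-3, u), 2)) = Add(Add(Pow(u, 2), Mul(25, u)), Mul(-6, u)) = Add(Pow(u, 2), Mul(19, u)))
Mul(Mul(-5, Function('r')(-5)), 45) = Mul(Mul(-5, Mul(-5, Add(19, -5))), 45) = Mul(Mul(-5, Mul(-5, 14)), 45) = Mul(Mul(-5, -70), 45) = Mul(350, 45) = 15750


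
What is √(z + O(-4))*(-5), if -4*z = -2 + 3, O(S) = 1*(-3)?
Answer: -5*I*√13/2 ≈ -9.0139*I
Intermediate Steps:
O(S) = -3
z = -¼ (z = -(-2 + 3)/4 = -¼*1 = -¼ ≈ -0.25000)
√(z + O(-4))*(-5) = √(-¼ - 3)*(-5) = √(-13/4)*(-5) = (I*√13/2)*(-5) = -5*I*√13/2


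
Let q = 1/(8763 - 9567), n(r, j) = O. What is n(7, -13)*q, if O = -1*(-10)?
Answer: -5/402 ≈ -0.012438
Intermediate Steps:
O = 10
n(r, j) = 10
q = -1/804 (q = 1/(-804) = -1/804 ≈ -0.0012438)
n(7, -13)*q = 10*(-1/804) = -5/402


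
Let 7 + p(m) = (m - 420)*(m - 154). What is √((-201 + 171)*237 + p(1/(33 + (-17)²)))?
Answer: √5968177265/322 ≈ 239.92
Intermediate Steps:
p(m) = -7 + (-420 + m)*(-154 + m) (p(m) = -7 + (m - 420)*(m - 154) = -7 + (-420 + m)*(-154 + m))
√((-201 + 171)*237 + p(1/(33 + (-17)²))) = √((-201 + 171)*237 + (64673 + (1/(33 + (-17)²))² - 574/(33 + (-17)²))) = √(-30*237 + (64673 + (1/(33 + 289))² - 574/(33 + 289))) = √(-7110 + (64673 + (1/322)² - 574/322)) = √(-7110 + (64673 + (1/322)² - 574*1/322)) = √(-7110 + (64673 + 1/103684 - 41/23)) = √(-7110 + 6705370505/103684) = √(5968177265/103684) = √5968177265/322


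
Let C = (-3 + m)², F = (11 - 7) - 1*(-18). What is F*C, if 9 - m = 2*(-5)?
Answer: 5632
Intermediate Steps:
m = 19 (m = 9 - 2*(-5) = 9 - 1*(-10) = 9 + 10 = 19)
F = 22 (F = 4 + 18 = 22)
C = 256 (C = (-3 + 19)² = 16² = 256)
F*C = 22*256 = 5632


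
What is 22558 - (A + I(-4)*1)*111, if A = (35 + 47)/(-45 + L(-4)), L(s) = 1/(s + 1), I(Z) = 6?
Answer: 1502309/68 ≈ 22093.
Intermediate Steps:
L(s) = 1/(1 + s)
A = -123/68 (A = (35 + 47)/(-45 + 1/(1 - 4)) = 82/(-45 + 1/(-3)) = 82/(-45 - 1/3) = 82/(-136/3) = 82*(-3/136) = -123/68 ≈ -1.8088)
22558 - (A + I(-4)*1)*111 = 22558 - (-123/68 + 6*1)*111 = 22558 - (-123/68 + 6)*111 = 22558 - 285*111/68 = 22558 - 1*31635/68 = 22558 - 31635/68 = 1502309/68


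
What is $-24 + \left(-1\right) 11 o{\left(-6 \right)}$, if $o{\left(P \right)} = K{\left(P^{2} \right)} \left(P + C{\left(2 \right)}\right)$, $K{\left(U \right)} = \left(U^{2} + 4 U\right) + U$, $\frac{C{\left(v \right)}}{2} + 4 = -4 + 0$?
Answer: $357168$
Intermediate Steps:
$C{\left(v \right)} = -16$ ($C{\left(v \right)} = -8 + 2 \left(-4 + 0\right) = -8 + 2 \left(-4\right) = -8 - 8 = -16$)
$K{\left(U \right)} = U^{2} + 5 U$
$o{\left(P \right)} = P^{2} \left(-16 + P\right) \left(5 + P^{2}\right)$ ($o{\left(P \right)} = P^{2} \left(5 + P^{2}\right) \left(P - 16\right) = P^{2} \left(5 + P^{2}\right) \left(-16 + P\right) = P^{2} \left(-16 + P\right) \left(5 + P^{2}\right)$)
$-24 + \left(-1\right) 11 o{\left(-6 \right)} = -24 + \left(-1\right) 11 \left(-6\right)^{2} \left(-16 - 6\right) \left(5 + \left(-6\right)^{2}\right) = -24 - 11 \cdot 36 \left(-22\right) \left(5 + 36\right) = -24 - 11 \cdot 36 \left(-22\right) 41 = -24 - -357192 = -24 + 357192 = 357168$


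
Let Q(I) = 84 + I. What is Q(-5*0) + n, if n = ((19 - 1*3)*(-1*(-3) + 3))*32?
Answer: 3156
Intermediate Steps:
n = 3072 (n = ((19 - 3)*(3 + 3))*32 = (16*6)*32 = 96*32 = 3072)
Q(-5*0) + n = (84 - 5*0) + 3072 = (84 + 0) + 3072 = 84 + 3072 = 3156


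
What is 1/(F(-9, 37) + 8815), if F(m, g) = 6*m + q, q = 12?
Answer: 1/8773 ≈ 0.00011399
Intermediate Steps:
F(m, g) = 12 + 6*m (F(m, g) = 6*m + 12 = 12 + 6*m)
1/(F(-9, 37) + 8815) = 1/((12 + 6*(-9)) + 8815) = 1/((12 - 54) + 8815) = 1/(-42 + 8815) = 1/8773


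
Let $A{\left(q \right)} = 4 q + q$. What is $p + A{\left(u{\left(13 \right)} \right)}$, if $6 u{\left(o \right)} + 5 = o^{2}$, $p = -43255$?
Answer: $- \frac{129355}{3} \approx -43118.0$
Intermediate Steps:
$u{\left(o \right)} = - \frac{5}{6} + \frac{o^{2}}{6}$
$A{\left(q \right)} = 5 q$
$p + A{\left(u{\left(13 \right)} \right)} = -43255 + 5 \left(- \frac{5}{6} + \frac{13^{2}}{6}\right) = -43255 + 5 \left(- \frac{5}{6} + \frac{1}{6} \cdot 169\right) = -43255 + 5 \left(- \frac{5}{6} + \frac{169}{6}\right) = -43255 + 5 \cdot \frac{82}{3} = -43255 + \frac{410}{3} = - \frac{129355}{3}$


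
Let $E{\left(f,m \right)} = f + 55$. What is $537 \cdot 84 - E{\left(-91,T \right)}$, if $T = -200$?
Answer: $45144$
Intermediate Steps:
$E{\left(f,m \right)} = 55 + f$
$537 \cdot 84 - E{\left(-91,T \right)} = 537 \cdot 84 - \left(55 - 91\right) = 45108 - -36 = 45108 + 36 = 45144$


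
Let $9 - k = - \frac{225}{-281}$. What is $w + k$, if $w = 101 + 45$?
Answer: $\frac{43330}{281} \approx 154.2$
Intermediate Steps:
$w = 146$
$k = \frac{2304}{281}$ ($k = 9 - - \frac{225}{-281} = 9 - \left(-225\right) \left(- \frac{1}{281}\right) = 9 - \frac{225}{281} = \frac{2304}{281} \approx 8.1993$)
$w + k = 146 + \frac{2304}{281} = \frac{43330}{281}$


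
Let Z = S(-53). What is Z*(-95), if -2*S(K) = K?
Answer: -5035/2 ≈ -2517.5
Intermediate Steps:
S(K) = -K/2
Z = 53/2 (Z = -½*(-53) = 53/2 ≈ 26.500)
Z*(-95) = (53/2)*(-95) = -5035/2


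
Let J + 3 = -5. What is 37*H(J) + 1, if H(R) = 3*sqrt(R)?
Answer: 1 + 222*I*sqrt(2) ≈ 1.0 + 313.96*I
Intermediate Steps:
J = -8 (J = -3 - 5 = -8)
37*H(J) + 1 = 37*(3*sqrt(-8)) + 1 = 37*(3*(2*I*sqrt(2))) + 1 = 37*(6*I*sqrt(2)) + 1 = 222*I*sqrt(2) + 1 = 1 + 222*I*sqrt(2)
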